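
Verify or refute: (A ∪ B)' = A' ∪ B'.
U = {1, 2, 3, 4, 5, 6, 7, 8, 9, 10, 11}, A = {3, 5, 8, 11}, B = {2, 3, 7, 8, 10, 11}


LHS: A ∪ B = {2, 3, 5, 7, 8, 10, 11}
(A ∪ B)' = U \ (A ∪ B) = {1, 4, 6, 9}
A' = {1, 2, 4, 6, 7, 9, 10}, B' = {1, 4, 5, 6, 9}
Claimed RHS: A' ∪ B' = {1, 2, 4, 5, 6, 7, 9, 10}
Identity is INVALID: LHS = {1, 4, 6, 9} but the RHS claimed here equals {1, 2, 4, 5, 6, 7, 9, 10}. The correct form is (A ∪ B)' = A' ∩ B'.

Identity is invalid: (A ∪ B)' = {1, 4, 6, 9} but A' ∪ B' = {1, 2, 4, 5, 6, 7, 9, 10}. The correct De Morgan law is (A ∪ B)' = A' ∩ B'.


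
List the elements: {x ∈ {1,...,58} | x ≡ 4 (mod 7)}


Checking each candidate:
Condition: x in {1,...,58} with x ≡ 4 (mod 7)
Result = {4, 11, 18, 25, 32, 39, 46, 53}

{4, 11, 18, 25, 32, 39, 46, 53}


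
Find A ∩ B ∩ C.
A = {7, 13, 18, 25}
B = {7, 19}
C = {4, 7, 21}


A ∩ B = {7}
(A ∩ B) ∩ C = {7}

A ∩ B ∩ C = {7}


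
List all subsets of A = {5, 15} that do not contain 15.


A subset of A that omits 15 is a subset of A \ {15}, so there are 2^(n-1) = 2^1 = 2 of them.
Subsets excluding 15: ∅, {5}

Subsets excluding 15 (2 total): ∅, {5}


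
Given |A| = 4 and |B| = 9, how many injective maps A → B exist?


An injection sends each of |A| = 4 inputs to a distinct output in B.
# injections = |B|·(|B|-1)·…·(|B|-|A|+1) = 9! / (9 - 4)!
= 9 × 8 × 7 × 6
= 3024

Number of injections = 3024


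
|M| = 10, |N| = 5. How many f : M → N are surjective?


n = |M| = 10, k = |N| = 5. Surjections via inclusion-exclusion:
S(n,k) = Σ(-1)^i × C(k,i) × (k-i)^n, i=0 to k
i=0: (-1)^0×C(5,0)×5^10 = 9765625
i=1: (-1)^1×C(5,1)×4^10 = -5242880
i=2: (-1)^2×C(5,2)×3^10 = 590490
i=3: (-1)^3×C(5,3)×2^10 = -10240
i=4: (-1)^4×C(5,4)×1^10 = 5
i=5: (-1)^5×C(5,5)×0^10 = 0
Total = 5103000

Number of surjections = 5103000


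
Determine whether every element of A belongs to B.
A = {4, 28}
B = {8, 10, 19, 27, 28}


A ⊆ B means every element of A is in B.
Elements in A not in B: {4}
So A ⊄ B.

No, A ⊄ B


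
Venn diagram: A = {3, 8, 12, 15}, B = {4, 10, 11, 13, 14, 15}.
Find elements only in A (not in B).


A = {3, 8, 12, 15}
B = {4, 10, 11, 13, 14, 15}
Region: only in A (not in B)
Elements: {3, 8, 12}

Elements only in A (not in B): {3, 8, 12}


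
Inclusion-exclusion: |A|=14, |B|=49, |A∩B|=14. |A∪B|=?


|A ∪ B| = |A| + |B| - |A ∩ B|
= 14 + 49 - 14
= 49

|A ∪ B| = 49


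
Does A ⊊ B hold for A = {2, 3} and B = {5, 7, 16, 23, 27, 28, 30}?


A ⊂ B requires: A ⊆ B AND A ≠ B.
A ⊆ B? No
A ⊄ B, so A is not a proper subset.

No, A is not a proper subset of B


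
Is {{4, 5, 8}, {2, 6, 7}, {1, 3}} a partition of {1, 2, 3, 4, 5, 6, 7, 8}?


A partition requires: (1) non-empty parts, (2) pairwise disjoint, (3) union = U
Parts: {4, 5, 8}, {2, 6, 7}, {1, 3}
Union of parts: {1, 2, 3, 4, 5, 6, 7, 8}
U = {1, 2, 3, 4, 5, 6, 7, 8}
All non-empty? True
Pairwise disjoint? True
Covers U? True

Yes, valid partition


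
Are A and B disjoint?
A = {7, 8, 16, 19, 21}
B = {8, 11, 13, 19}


Disjoint means A ∩ B = ∅.
A ∩ B = {8, 19}
A ∩ B ≠ ∅, so A and B are NOT disjoint.

No, A and B are not disjoint (A ∩ B = {8, 19})


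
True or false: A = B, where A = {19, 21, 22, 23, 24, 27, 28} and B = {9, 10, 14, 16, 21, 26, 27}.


Two sets are equal iff they have exactly the same elements.
A = {19, 21, 22, 23, 24, 27, 28}
B = {9, 10, 14, 16, 21, 26, 27}
Differences: {9, 10, 14, 16, 19, 22, 23, 24, 26, 28}
A ≠ B

No, A ≠ B


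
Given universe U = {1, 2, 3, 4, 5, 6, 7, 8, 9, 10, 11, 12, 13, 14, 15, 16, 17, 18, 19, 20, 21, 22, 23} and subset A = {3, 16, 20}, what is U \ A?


Aᶜ = U \ A = elements in U but not in A
U = {1, 2, 3, 4, 5, 6, 7, 8, 9, 10, 11, 12, 13, 14, 15, 16, 17, 18, 19, 20, 21, 22, 23}
A = {3, 16, 20}
Aᶜ = {1, 2, 4, 5, 6, 7, 8, 9, 10, 11, 12, 13, 14, 15, 17, 18, 19, 21, 22, 23}

Aᶜ = {1, 2, 4, 5, 6, 7, 8, 9, 10, 11, 12, 13, 14, 15, 17, 18, 19, 21, 22, 23}


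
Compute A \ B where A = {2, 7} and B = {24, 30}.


A \ B = elements in A but not in B
A = {2, 7}
B = {24, 30}
Remove from A any elements in B
A \ B = {2, 7}

A \ B = {2, 7}


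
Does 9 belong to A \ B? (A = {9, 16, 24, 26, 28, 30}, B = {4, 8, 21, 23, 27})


A = {9, 16, 24, 26, 28, 30}, B = {4, 8, 21, 23, 27}
A \ B = elements in A but not in B
A \ B = {9, 16, 24, 26, 28, 30}
Checking if 9 ∈ A \ B
9 is in A \ B → True

9 ∈ A \ B


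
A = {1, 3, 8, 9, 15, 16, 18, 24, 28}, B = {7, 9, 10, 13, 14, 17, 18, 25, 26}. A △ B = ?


A △ B = (A \ B) ∪ (B \ A) = elements in exactly one of A or B
A \ B = {1, 3, 8, 15, 16, 24, 28}
B \ A = {7, 10, 13, 14, 17, 25, 26}
A △ B = {1, 3, 7, 8, 10, 13, 14, 15, 16, 17, 24, 25, 26, 28}

A △ B = {1, 3, 7, 8, 10, 13, 14, 15, 16, 17, 24, 25, 26, 28}


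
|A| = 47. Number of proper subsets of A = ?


Total subsets = 2^n = 2^47 = 140737488355328
Proper subsets exclude the set itself: 2^n - 1
= 140737488355328 - 1
= 140737488355327

Number of proper subsets = 140737488355327


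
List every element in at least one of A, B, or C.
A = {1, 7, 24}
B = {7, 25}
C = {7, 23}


A ∪ B = {1, 7, 24, 25}
(A ∪ B) ∪ C = {1, 7, 23, 24, 25}

A ∪ B ∪ C = {1, 7, 23, 24, 25}


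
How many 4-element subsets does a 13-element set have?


C(n,k) = n! / (k!(n-k)!)
C(13,4) = 13! / (4!9!)
= 715

C(13,4) = 715


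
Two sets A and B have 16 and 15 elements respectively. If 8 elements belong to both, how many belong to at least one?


|A ∪ B| = |A| + |B| - |A ∩ B|
= 16 + 15 - 8
= 23

|A ∪ B| = 23


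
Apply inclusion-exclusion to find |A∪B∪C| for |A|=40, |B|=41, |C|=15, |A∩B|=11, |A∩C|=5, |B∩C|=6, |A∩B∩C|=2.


|A∪B∪C| = |A|+|B|+|C| - |A∩B|-|A∩C|-|B∩C| + |A∩B∩C|
= 40+41+15 - 11-5-6 + 2
= 96 - 22 + 2
= 76

|A ∪ B ∪ C| = 76


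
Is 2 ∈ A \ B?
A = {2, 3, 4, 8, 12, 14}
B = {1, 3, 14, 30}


A = {2, 3, 4, 8, 12, 14}, B = {1, 3, 14, 30}
A \ B = elements in A but not in B
A \ B = {2, 4, 8, 12}
Checking if 2 ∈ A \ B
2 is in A \ B → True

2 ∈ A \ B


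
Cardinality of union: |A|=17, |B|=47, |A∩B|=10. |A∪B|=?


|A ∪ B| = |A| + |B| - |A ∩ B|
= 17 + 47 - 10
= 54

|A ∪ B| = 54


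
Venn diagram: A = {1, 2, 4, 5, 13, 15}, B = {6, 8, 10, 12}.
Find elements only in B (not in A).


A = {1, 2, 4, 5, 13, 15}
B = {6, 8, 10, 12}
Region: only in B (not in A)
Elements: {6, 8, 10, 12}

Elements only in B (not in A): {6, 8, 10, 12}


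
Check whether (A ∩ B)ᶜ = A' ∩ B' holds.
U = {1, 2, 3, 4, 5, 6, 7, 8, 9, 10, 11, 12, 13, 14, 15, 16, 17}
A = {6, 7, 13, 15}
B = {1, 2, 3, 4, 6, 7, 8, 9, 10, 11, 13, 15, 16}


LHS: A ∩ B = {6, 7, 13, 15}
(A ∩ B)' = U \ (A ∩ B) = {1, 2, 3, 4, 5, 8, 9, 10, 11, 12, 14, 16, 17}
A' = {1, 2, 3, 4, 5, 8, 9, 10, 11, 12, 14, 16, 17}, B' = {5, 12, 14, 17}
Claimed RHS: A' ∩ B' = {5, 12, 14, 17}
Identity is INVALID: LHS = {1, 2, 3, 4, 5, 8, 9, 10, 11, 12, 14, 16, 17} but the RHS claimed here equals {5, 12, 14, 17}. The correct form is (A ∩ B)' = A' ∪ B'.

Identity is invalid: (A ∩ B)' = {1, 2, 3, 4, 5, 8, 9, 10, 11, 12, 14, 16, 17} but A' ∩ B' = {5, 12, 14, 17}. The correct De Morgan law is (A ∩ B)' = A' ∪ B'.


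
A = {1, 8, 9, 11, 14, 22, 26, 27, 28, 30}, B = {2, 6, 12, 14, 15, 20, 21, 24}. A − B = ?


A \ B = elements in A but not in B
A = {1, 8, 9, 11, 14, 22, 26, 27, 28, 30}
B = {2, 6, 12, 14, 15, 20, 21, 24}
Remove from A any elements in B
A \ B = {1, 8, 9, 11, 22, 26, 27, 28, 30}

A \ B = {1, 8, 9, 11, 22, 26, 27, 28, 30}


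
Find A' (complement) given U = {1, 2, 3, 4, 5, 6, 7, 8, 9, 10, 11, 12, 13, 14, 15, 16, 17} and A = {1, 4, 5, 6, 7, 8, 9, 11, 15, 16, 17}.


Aᶜ = U \ A = elements in U but not in A
U = {1, 2, 3, 4, 5, 6, 7, 8, 9, 10, 11, 12, 13, 14, 15, 16, 17}
A = {1, 4, 5, 6, 7, 8, 9, 11, 15, 16, 17}
Aᶜ = {2, 3, 10, 12, 13, 14}

Aᶜ = {2, 3, 10, 12, 13, 14}


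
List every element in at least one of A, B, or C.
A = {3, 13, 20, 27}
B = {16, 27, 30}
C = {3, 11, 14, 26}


A ∪ B = {3, 13, 16, 20, 27, 30}
(A ∪ B) ∪ C = {3, 11, 13, 14, 16, 20, 26, 27, 30}

A ∪ B ∪ C = {3, 11, 13, 14, 16, 20, 26, 27, 30}


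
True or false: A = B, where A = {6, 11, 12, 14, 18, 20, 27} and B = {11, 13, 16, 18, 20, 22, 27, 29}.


Two sets are equal iff they have exactly the same elements.
A = {6, 11, 12, 14, 18, 20, 27}
B = {11, 13, 16, 18, 20, 22, 27, 29}
Differences: {6, 12, 13, 14, 16, 22, 29}
A ≠ B

No, A ≠ B


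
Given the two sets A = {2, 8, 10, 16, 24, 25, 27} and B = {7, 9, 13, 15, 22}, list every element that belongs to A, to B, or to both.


A ∪ B = all elements in A or B (or both)
A = {2, 8, 10, 16, 24, 25, 27}
B = {7, 9, 13, 15, 22}
A ∪ B = {2, 7, 8, 9, 10, 13, 15, 16, 22, 24, 25, 27}

A ∪ B = {2, 7, 8, 9, 10, 13, 15, 16, 22, 24, 25, 27}


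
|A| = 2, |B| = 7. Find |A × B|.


|A × B| = |A| × |B|
= 2 × 7
= 14

|A × B| = 14


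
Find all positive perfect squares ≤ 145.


Checking each candidate:
Condition: positive perfect squares ≤ 145
Result = {1, 4, 9, 16, 25, 36, 49, 64, 81, 100, 121, 144}

{1, 4, 9, 16, 25, 36, 49, 64, 81, 100, 121, 144}


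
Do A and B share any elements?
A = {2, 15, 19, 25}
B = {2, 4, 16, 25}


Disjoint means A ∩ B = ∅.
A ∩ B = {2, 25}
A ∩ B ≠ ∅, so A and B are NOT disjoint.

Yes — A and B share the element(s) of A ∩ B = {2, 25}, so they are not disjoint


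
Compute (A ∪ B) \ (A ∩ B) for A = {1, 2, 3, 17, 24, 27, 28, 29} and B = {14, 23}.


A △ B = (A \ B) ∪ (B \ A) = elements in exactly one of A or B
A \ B = {1, 2, 3, 17, 24, 27, 28, 29}
B \ A = {14, 23}
A △ B = {1, 2, 3, 14, 17, 23, 24, 27, 28, 29}

A △ B = {1, 2, 3, 14, 17, 23, 24, 27, 28, 29}


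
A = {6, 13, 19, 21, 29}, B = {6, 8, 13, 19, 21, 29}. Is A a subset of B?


A ⊆ B means every element of A is in B.
All elements of A are in B.
So A ⊆ B.

Yes, A ⊆ B


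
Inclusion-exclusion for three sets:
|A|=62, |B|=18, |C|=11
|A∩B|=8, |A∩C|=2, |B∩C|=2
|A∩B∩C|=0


|A∪B∪C| = |A|+|B|+|C| - |A∩B|-|A∩C|-|B∩C| + |A∩B∩C|
= 62+18+11 - 8-2-2 + 0
= 91 - 12 + 0
= 79

|A ∪ B ∪ C| = 79


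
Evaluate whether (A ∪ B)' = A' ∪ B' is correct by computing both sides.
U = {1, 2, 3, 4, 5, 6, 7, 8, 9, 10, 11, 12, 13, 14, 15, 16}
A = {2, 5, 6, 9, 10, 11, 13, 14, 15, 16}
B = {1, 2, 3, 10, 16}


LHS: A ∪ B = {1, 2, 3, 5, 6, 9, 10, 11, 13, 14, 15, 16}
(A ∪ B)' = U \ (A ∪ B) = {4, 7, 8, 12}
A' = {1, 3, 4, 7, 8, 12}, B' = {4, 5, 6, 7, 8, 9, 11, 12, 13, 14, 15}
Claimed RHS: A' ∪ B' = {1, 3, 4, 5, 6, 7, 8, 9, 11, 12, 13, 14, 15}
Identity is INVALID: LHS = {4, 7, 8, 12} but the RHS claimed here equals {1, 3, 4, 5, 6, 7, 8, 9, 11, 12, 13, 14, 15}. The correct form is (A ∪ B)' = A' ∩ B'.

Identity is invalid: (A ∪ B)' = {4, 7, 8, 12} but A' ∪ B' = {1, 3, 4, 5, 6, 7, 8, 9, 11, 12, 13, 14, 15}. The correct De Morgan law is (A ∪ B)' = A' ∩ B'.


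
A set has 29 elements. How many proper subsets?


Total subsets = 2^n = 2^29 = 536870912
Proper subsets exclude the set itself: 2^n - 1
= 536870912 - 1
= 536870911

Number of proper subsets = 536870911


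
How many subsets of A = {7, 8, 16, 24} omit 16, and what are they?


A subset of A that omits 16 is a subset of A \ {16}, so there are 2^(n-1) = 2^3 = 8 of them.
Subsets excluding 16: ∅, {7}, {8}, {24}, {7, 8}, {7, 24}, {8, 24}, {7, 8, 24}

Subsets excluding 16 (8 total): ∅, {7}, {8}, {24}, {7, 8}, {7, 24}, {8, 24}, {7, 8, 24}


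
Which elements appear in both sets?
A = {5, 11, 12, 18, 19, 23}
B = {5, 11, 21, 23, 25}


A ∩ B = elements in both A and B
A = {5, 11, 12, 18, 19, 23}
B = {5, 11, 21, 23, 25}
A ∩ B = {5, 11, 23}

A ∩ B = {5, 11, 23}


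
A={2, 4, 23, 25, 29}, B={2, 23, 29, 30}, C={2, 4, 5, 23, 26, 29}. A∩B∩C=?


A ∩ B = {2, 23, 29}
(A ∩ B) ∩ C = {2, 23, 29}

A ∩ B ∩ C = {2, 23, 29}


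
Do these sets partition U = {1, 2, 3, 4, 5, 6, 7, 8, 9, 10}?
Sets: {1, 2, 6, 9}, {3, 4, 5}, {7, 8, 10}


A partition requires: (1) non-empty parts, (2) pairwise disjoint, (3) union = U
Parts: {1, 2, 6, 9}, {3, 4, 5}, {7, 8, 10}
Union of parts: {1, 2, 3, 4, 5, 6, 7, 8, 9, 10}
U = {1, 2, 3, 4, 5, 6, 7, 8, 9, 10}
All non-empty? True
Pairwise disjoint? True
Covers U? True

Yes, valid partition


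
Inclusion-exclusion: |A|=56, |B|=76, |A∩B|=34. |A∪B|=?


|A ∪ B| = |A| + |B| - |A ∩ B|
= 56 + 76 - 34
= 98

|A ∪ B| = 98


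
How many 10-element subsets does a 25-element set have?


C(n,k) = n! / (k!(n-k)!)
C(25,10) = 25! / (10!15!)
= 3268760

C(25,10) = 3268760


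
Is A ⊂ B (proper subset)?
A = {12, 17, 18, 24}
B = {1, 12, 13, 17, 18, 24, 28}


A ⊂ B requires: A ⊆ B AND A ≠ B.
A ⊆ B? Yes
A = B? No
A ⊂ B: Yes (A is a proper subset of B)

Yes, A ⊂ B


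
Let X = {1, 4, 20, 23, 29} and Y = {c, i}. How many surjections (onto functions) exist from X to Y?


n = |X| = 5, k = |Y| = 2. Surjections via inclusion-exclusion:
S(n,k) = Σ(-1)^i × C(k,i) × (k-i)^n, i=0 to k
i=0: (-1)^0×C(2,0)×2^5 = 32
i=1: (-1)^1×C(2,1)×1^5 = -2
i=2: (-1)^2×C(2,2)×0^5 = 0
Total = 30

Number of surjections = 30


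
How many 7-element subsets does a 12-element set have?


C(n,k) = n! / (k!(n-k)!)
C(12,7) = 12! / (7!5!)
= 792

C(12,7) = 792


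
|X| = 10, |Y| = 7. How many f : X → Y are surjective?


n = |X| = 10, k = |Y| = 7. Surjections via inclusion-exclusion:
S(n,k) = Σ(-1)^i × C(k,i) × (k-i)^n, i=0 to k
i=0: (-1)^0×C(7,0)×7^10 = 282475249
i=1: (-1)^1×C(7,1)×6^10 = -423263232
i=2: (-1)^2×C(7,2)×5^10 = 205078125
i=3: (-1)^3×C(7,3)×4^10 = -36700160
i=4: (-1)^4×C(7,4)×3^10 = 2066715
i=5: (-1)^5×C(7,5)×2^10 = -21504
i=6: (-1)^6×C(7,6)×1^10 = 7
i=7: (-1)^7×C(7,7)×0^10 = 0
Total = 29635200

Number of surjections = 29635200


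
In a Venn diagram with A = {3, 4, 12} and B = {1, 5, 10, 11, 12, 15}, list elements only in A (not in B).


A = {3, 4, 12}
B = {1, 5, 10, 11, 12, 15}
Region: only in A (not in B)
Elements: {3, 4}

Elements only in A (not in B): {3, 4}


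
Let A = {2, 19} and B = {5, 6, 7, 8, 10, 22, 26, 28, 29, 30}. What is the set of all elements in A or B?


A ∪ B = all elements in A or B (or both)
A = {2, 19}
B = {5, 6, 7, 8, 10, 22, 26, 28, 29, 30}
A ∪ B = {2, 5, 6, 7, 8, 10, 19, 22, 26, 28, 29, 30}

A ∪ B = {2, 5, 6, 7, 8, 10, 19, 22, 26, 28, 29, 30}


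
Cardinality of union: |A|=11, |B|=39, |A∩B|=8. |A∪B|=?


|A ∪ B| = |A| + |B| - |A ∩ B|
= 11 + 39 - 8
= 42

|A ∪ B| = 42


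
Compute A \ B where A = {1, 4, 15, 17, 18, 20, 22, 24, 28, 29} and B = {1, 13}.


A \ B = elements in A but not in B
A = {1, 4, 15, 17, 18, 20, 22, 24, 28, 29}
B = {1, 13}
Remove from A any elements in B
A \ B = {4, 15, 17, 18, 20, 22, 24, 28, 29}

A \ B = {4, 15, 17, 18, 20, 22, 24, 28, 29}


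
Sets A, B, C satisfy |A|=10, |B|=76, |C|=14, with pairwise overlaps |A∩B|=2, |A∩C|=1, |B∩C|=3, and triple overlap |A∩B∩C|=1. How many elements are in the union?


|A∪B∪C| = |A|+|B|+|C| - |A∩B|-|A∩C|-|B∩C| + |A∩B∩C|
= 10+76+14 - 2-1-3 + 1
= 100 - 6 + 1
= 95

|A ∪ B ∪ C| = 95


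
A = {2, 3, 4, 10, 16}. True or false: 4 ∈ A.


A = {2, 3, 4, 10, 16}
Checking if 4 is in A
4 is in A → True

4 ∈ A


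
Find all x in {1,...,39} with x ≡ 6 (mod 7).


Checking each candidate:
Condition: x in {1,...,39} with x ≡ 6 (mod 7)
Result = {6, 13, 20, 27, 34}

{6, 13, 20, 27, 34}


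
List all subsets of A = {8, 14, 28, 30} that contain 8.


A subset of A contains 8 iff the remaining 3 elements form any subset of A \ {8}.
Count: 2^(n-1) = 2^3 = 8
Subsets containing 8: {8}, {8, 14}, {8, 28}, {8, 30}, {8, 14, 28}, {8, 14, 30}, {8, 28, 30}, {8, 14, 28, 30}

Subsets containing 8 (8 total): {8}, {8, 14}, {8, 28}, {8, 30}, {8, 14, 28}, {8, 14, 30}, {8, 28, 30}, {8, 14, 28, 30}


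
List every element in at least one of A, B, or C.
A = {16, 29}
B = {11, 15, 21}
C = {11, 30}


A ∪ B = {11, 15, 16, 21, 29}
(A ∪ B) ∪ C = {11, 15, 16, 21, 29, 30}

A ∪ B ∪ C = {11, 15, 16, 21, 29, 30}


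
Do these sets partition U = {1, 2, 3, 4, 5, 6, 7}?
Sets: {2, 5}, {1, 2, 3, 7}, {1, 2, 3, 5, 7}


A partition requires: (1) non-empty parts, (2) pairwise disjoint, (3) union = U
Parts: {2, 5}, {1, 2, 3, 7}, {1, 2, 3, 5, 7}
Union of parts: {1, 2, 3, 5, 7}
U = {1, 2, 3, 4, 5, 6, 7}
All non-empty? True
Pairwise disjoint? False
Covers U? False

No, not a valid partition


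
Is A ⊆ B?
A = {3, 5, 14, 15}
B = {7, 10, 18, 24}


A ⊆ B means every element of A is in B.
Elements in A not in B: {3, 5, 14, 15}
So A ⊄ B.

No, A ⊄ B


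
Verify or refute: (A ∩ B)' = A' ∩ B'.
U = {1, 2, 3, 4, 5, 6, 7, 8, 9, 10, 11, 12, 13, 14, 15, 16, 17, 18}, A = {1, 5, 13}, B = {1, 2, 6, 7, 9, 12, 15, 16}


LHS: A ∩ B = {1}
(A ∩ B)' = U \ (A ∩ B) = {2, 3, 4, 5, 6, 7, 8, 9, 10, 11, 12, 13, 14, 15, 16, 17, 18}
A' = {2, 3, 4, 6, 7, 8, 9, 10, 11, 12, 14, 15, 16, 17, 18}, B' = {3, 4, 5, 8, 10, 11, 13, 14, 17, 18}
Claimed RHS: A' ∩ B' = {3, 4, 8, 10, 11, 14, 17, 18}
Identity is INVALID: LHS = {2, 3, 4, 5, 6, 7, 8, 9, 10, 11, 12, 13, 14, 15, 16, 17, 18} but the RHS claimed here equals {3, 4, 8, 10, 11, 14, 17, 18}. The correct form is (A ∩ B)' = A' ∪ B'.

Identity is invalid: (A ∩ B)' = {2, 3, 4, 5, 6, 7, 8, 9, 10, 11, 12, 13, 14, 15, 16, 17, 18} but A' ∩ B' = {3, 4, 8, 10, 11, 14, 17, 18}. The correct De Morgan law is (A ∩ B)' = A' ∪ B'.


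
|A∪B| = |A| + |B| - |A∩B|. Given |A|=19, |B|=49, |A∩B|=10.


|A ∪ B| = |A| + |B| - |A ∩ B|
= 19 + 49 - 10
= 58

|A ∪ B| = 58


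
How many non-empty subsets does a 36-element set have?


Total subsets = 2^n = 2^36 = 68719476736
Non-empty subsets exclude the empty set: 2^n - 1
= 68719476736 - 1
= 68719476735

Number of non-empty subsets = 68719476735


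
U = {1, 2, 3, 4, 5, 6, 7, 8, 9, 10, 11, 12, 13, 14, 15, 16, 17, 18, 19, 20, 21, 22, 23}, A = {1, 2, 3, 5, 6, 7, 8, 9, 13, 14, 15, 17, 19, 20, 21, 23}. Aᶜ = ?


Aᶜ = U \ A = elements in U but not in A
U = {1, 2, 3, 4, 5, 6, 7, 8, 9, 10, 11, 12, 13, 14, 15, 16, 17, 18, 19, 20, 21, 22, 23}
A = {1, 2, 3, 5, 6, 7, 8, 9, 13, 14, 15, 17, 19, 20, 21, 23}
Aᶜ = {4, 10, 11, 12, 16, 18, 22}

Aᶜ = {4, 10, 11, 12, 16, 18, 22}


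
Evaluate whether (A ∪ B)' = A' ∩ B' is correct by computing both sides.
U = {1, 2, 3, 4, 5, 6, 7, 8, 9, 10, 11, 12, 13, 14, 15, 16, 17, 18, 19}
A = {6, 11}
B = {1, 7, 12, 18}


LHS: A ∪ B = {1, 6, 7, 11, 12, 18}
(A ∪ B)' = U \ (A ∪ B) = {2, 3, 4, 5, 8, 9, 10, 13, 14, 15, 16, 17, 19}
A' = {1, 2, 3, 4, 5, 7, 8, 9, 10, 12, 13, 14, 15, 16, 17, 18, 19}, B' = {2, 3, 4, 5, 6, 8, 9, 10, 11, 13, 14, 15, 16, 17, 19}
Claimed RHS: A' ∩ B' = {2, 3, 4, 5, 8, 9, 10, 13, 14, 15, 16, 17, 19}
Identity is VALID: LHS = RHS = {2, 3, 4, 5, 8, 9, 10, 13, 14, 15, 16, 17, 19} ✓

Identity is valid. (A ∪ B)' = A' ∩ B' = {2, 3, 4, 5, 8, 9, 10, 13, 14, 15, 16, 17, 19}


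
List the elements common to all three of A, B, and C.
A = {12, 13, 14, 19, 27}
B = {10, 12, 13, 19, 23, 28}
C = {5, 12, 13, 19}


A ∩ B = {12, 13, 19}
(A ∩ B) ∩ C = {12, 13, 19}

A ∩ B ∩ C = {12, 13, 19}


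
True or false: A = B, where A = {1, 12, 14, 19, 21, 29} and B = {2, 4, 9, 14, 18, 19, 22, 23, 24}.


Two sets are equal iff they have exactly the same elements.
A = {1, 12, 14, 19, 21, 29}
B = {2, 4, 9, 14, 18, 19, 22, 23, 24}
Differences: {1, 2, 4, 9, 12, 18, 21, 22, 23, 24, 29}
A ≠ B

No, A ≠ B


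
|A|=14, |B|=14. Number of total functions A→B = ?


Each of |A| = 14 inputs maps to any of |B| = 14 outputs.
# functions = |B|^|A| = 14^14
= 11112006825558016

Number of functions = 11112006825558016


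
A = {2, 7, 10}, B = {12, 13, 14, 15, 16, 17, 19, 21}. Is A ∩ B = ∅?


Disjoint means A ∩ B = ∅.
A ∩ B = ∅
A ∩ B = ∅, so A and B are disjoint.

Yes, A and B are disjoint


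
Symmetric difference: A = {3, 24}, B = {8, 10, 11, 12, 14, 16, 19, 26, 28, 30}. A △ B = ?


A △ B = (A \ B) ∪ (B \ A) = elements in exactly one of A or B
A \ B = {3, 24}
B \ A = {8, 10, 11, 12, 14, 16, 19, 26, 28, 30}
A △ B = {3, 8, 10, 11, 12, 14, 16, 19, 24, 26, 28, 30}

A △ B = {3, 8, 10, 11, 12, 14, 16, 19, 24, 26, 28, 30}


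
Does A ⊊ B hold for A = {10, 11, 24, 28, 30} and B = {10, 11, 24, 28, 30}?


A ⊂ B requires: A ⊆ B AND A ≠ B.
A ⊆ B? Yes
A = B? Yes
A = B, so A is not a PROPER subset.

No, A is not a proper subset of B


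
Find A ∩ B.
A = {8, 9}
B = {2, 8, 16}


A ∩ B = elements in both A and B
A = {8, 9}
B = {2, 8, 16}
A ∩ B = {8}

A ∩ B = {8}


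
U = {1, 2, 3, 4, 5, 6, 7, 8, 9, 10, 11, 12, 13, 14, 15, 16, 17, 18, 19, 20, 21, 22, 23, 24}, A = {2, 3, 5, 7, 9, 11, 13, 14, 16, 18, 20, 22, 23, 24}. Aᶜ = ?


Aᶜ = U \ A = elements in U but not in A
U = {1, 2, 3, 4, 5, 6, 7, 8, 9, 10, 11, 12, 13, 14, 15, 16, 17, 18, 19, 20, 21, 22, 23, 24}
A = {2, 3, 5, 7, 9, 11, 13, 14, 16, 18, 20, 22, 23, 24}
Aᶜ = {1, 4, 6, 8, 10, 12, 15, 17, 19, 21}

Aᶜ = {1, 4, 6, 8, 10, 12, 15, 17, 19, 21}


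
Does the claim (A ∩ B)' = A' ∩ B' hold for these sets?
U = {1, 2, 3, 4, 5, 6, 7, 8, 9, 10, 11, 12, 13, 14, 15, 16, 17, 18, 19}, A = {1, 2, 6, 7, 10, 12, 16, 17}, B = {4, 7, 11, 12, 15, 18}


LHS: A ∩ B = {7, 12}
(A ∩ B)' = U \ (A ∩ B) = {1, 2, 3, 4, 5, 6, 8, 9, 10, 11, 13, 14, 15, 16, 17, 18, 19}
A' = {3, 4, 5, 8, 9, 11, 13, 14, 15, 18, 19}, B' = {1, 2, 3, 5, 6, 8, 9, 10, 13, 14, 16, 17, 19}
Claimed RHS: A' ∩ B' = {3, 5, 8, 9, 13, 14, 19}
Identity is INVALID: LHS = {1, 2, 3, 4, 5, 6, 8, 9, 10, 11, 13, 14, 15, 16, 17, 18, 19} but the RHS claimed here equals {3, 5, 8, 9, 13, 14, 19}. The correct form is (A ∩ B)' = A' ∪ B'.

Identity is invalid: (A ∩ B)' = {1, 2, 3, 4, 5, 6, 8, 9, 10, 11, 13, 14, 15, 16, 17, 18, 19} but A' ∩ B' = {3, 5, 8, 9, 13, 14, 19}. The correct De Morgan law is (A ∩ B)' = A' ∪ B'.


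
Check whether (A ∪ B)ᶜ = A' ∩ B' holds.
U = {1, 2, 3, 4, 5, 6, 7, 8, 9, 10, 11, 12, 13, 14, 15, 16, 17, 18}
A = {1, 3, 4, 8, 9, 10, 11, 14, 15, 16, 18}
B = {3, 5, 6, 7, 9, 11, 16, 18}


LHS: A ∪ B = {1, 3, 4, 5, 6, 7, 8, 9, 10, 11, 14, 15, 16, 18}
(A ∪ B)' = U \ (A ∪ B) = {2, 12, 13, 17}
A' = {2, 5, 6, 7, 12, 13, 17}, B' = {1, 2, 4, 8, 10, 12, 13, 14, 15, 17}
Claimed RHS: A' ∩ B' = {2, 12, 13, 17}
Identity is VALID: LHS = RHS = {2, 12, 13, 17} ✓

Identity is valid. (A ∪ B)' = A' ∩ B' = {2, 12, 13, 17}


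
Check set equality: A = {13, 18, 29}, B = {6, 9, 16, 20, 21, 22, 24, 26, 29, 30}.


Two sets are equal iff they have exactly the same elements.
A = {13, 18, 29}
B = {6, 9, 16, 20, 21, 22, 24, 26, 29, 30}
Differences: {6, 9, 13, 16, 18, 20, 21, 22, 24, 26, 30}
A ≠ B

No, A ≠ B


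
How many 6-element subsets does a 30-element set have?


C(n,k) = n! / (k!(n-k)!)
C(30,6) = 30! / (6!24!)
= 593775

C(30,6) = 593775


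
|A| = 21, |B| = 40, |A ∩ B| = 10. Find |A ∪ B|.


|A ∪ B| = |A| + |B| - |A ∩ B|
= 21 + 40 - 10
= 51

|A ∪ B| = 51


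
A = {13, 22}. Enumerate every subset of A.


|A| = 2, so |P(A)| = 2^2 = 4
Enumerate subsets by cardinality (0 to 2):
∅, {13}, {22}, {13, 22}

P(A) has 4 subsets: ∅, {13}, {22}, {13, 22}


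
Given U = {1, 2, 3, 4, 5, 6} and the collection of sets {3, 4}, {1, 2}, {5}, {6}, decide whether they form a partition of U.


A partition requires: (1) non-empty parts, (2) pairwise disjoint, (3) union = U
Parts: {3, 4}, {1, 2}, {5}, {6}
Union of parts: {1, 2, 3, 4, 5, 6}
U = {1, 2, 3, 4, 5, 6}
All non-empty? True
Pairwise disjoint? True
Covers U? True

Yes, valid partition


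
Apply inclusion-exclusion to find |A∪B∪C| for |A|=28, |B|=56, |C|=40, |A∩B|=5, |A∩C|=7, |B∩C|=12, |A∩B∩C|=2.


|A∪B∪C| = |A|+|B|+|C| - |A∩B|-|A∩C|-|B∩C| + |A∩B∩C|
= 28+56+40 - 5-7-12 + 2
= 124 - 24 + 2
= 102

|A ∪ B ∪ C| = 102


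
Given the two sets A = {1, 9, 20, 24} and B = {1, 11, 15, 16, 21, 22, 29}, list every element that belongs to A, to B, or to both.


A ∪ B = all elements in A or B (or both)
A = {1, 9, 20, 24}
B = {1, 11, 15, 16, 21, 22, 29}
A ∪ B = {1, 9, 11, 15, 16, 20, 21, 22, 24, 29}

A ∪ B = {1, 9, 11, 15, 16, 20, 21, 22, 24, 29}


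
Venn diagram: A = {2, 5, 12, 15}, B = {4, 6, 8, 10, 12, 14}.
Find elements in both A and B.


A = {2, 5, 12, 15}
B = {4, 6, 8, 10, 12, 14}
Region: in both A and B
Elements: {12}

Elements in both A and B: {12}


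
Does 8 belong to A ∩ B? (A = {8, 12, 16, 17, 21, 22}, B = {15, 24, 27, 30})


A = {8, 12, 16, 17, 21, 22}, B = {15, 24, 27, 30}
A ∩ B = elements in both A and B
A ∩ B = ∅
Checking if 8 ∈ A ∩ B
8 is not in A ∩ B → False

8 ∉ A ∩ B


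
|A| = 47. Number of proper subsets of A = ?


Total subsets = 2^n = 2^47 = 140737488355328
Proper subsets exclude the set itself: 2^n - 1
= 140737488355328 - 1
= 140737488355327

Number of proper subsets = 140737488355327


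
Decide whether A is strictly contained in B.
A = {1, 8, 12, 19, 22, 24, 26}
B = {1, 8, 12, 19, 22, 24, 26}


A ⊂ B requires: A ⊆ B AND A ≠ B.
A ⊆ B? Yes
A = B? Yes
A = B, so A is not a PROPER subset.

No, A is not a proper subset of B


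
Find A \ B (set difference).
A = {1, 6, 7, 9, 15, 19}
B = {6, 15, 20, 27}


A \ B = elements in A but not in B
A = {1, 6, 7, 9, 15, 19}
B = {6, 15, 20, 27}
Remove from A any elements in B
A \ B = {1, 7, 9, 19}

A \ B = {1, 7, 9, 19}


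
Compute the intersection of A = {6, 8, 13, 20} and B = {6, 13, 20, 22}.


A ∩ B = elements in both A and B
A = {6, 8, 13, 20}
B = {6, 13, 20, 22}
A ∩ B = {6, 13, 20}

A ∩ B = {6, 13, 20}


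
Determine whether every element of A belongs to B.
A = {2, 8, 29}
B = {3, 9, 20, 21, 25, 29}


A ⊆ B means every element of A is in B.
Elements in A not in B: {2, 8}
So A ⊄ B.

No, A ⊄ B


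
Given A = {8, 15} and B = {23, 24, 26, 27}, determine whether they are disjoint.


Disjoint means A ∩ B = ∅.
A ∩ B = ∅
A ∩ B = ∅, so A and B are disjoint.

Yes, A and B are disjoint


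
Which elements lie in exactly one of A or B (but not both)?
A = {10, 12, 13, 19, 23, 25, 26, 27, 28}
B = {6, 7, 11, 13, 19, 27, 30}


A △ B = (A \ B) ∪ (B \ A) = elements in exactly one of A or B
A \ B = {10, 12, 23, 25, 26, 28}
B \ A = {6, 7, 11, 30}
A △ B = {6, 7, 10, 11, 12, 23, 25, 26, 28, 30}

A △ B = {6, 7, 10, 11, 12, 23, 25, 26, 28, 30}


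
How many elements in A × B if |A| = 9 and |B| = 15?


|A × B| = |A| × |B|
= 9 × 15
= 135

|A × B| = 135


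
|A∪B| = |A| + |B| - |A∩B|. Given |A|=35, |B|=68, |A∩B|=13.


|A ∪ B| = |A| + |B| - |A ∩ B|
= 35 + 68 - 13
= 90

|A ∪ B| = 90


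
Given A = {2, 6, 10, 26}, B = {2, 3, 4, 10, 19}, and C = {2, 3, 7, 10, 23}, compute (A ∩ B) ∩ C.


A ∩ B = {2, 10}
(A ∩ B) ∩ C = {2, 10}

A ∩ B ∩ C = {2, 10}


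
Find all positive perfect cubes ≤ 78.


Checking each candidate:
Condition: positive perfect cubes ≤ 78
Result = {1, 8, 27, 64}

{1, 8, 27, 64}


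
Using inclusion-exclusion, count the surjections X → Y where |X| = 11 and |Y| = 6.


n = |X| = 11, k = |Y| = 6. Surjections via inclusion-exclusion:
S(n,k) = Σ(-1)^i × C(k,i) × (k-i)^n, i=0 to k
i=0: (-1)^0×C(6,0)×6^11 = 362797056
i=1: (-1)^1×C(6,1)×5^11 = -292968750
i=2: (-1)^2×C(6,2)×4^11 = 62914560
i=3: (-1)^3×C(6,3)×3^11 = -3542940
i=4: (-1)^4×C(6,4)×2^11 = 30720
i=5: (-1)^5×C(6,5)×1^11 = -6
i=6: (-1)^6×C(6,6)×0^11 = 0
Total = 129230640

Number of surjections = 129230640


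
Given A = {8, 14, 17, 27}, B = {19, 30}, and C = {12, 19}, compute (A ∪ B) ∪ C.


A ∪ B = {8, 14, 17, 19, 27, 30}
(A ∪ B) ∪ C = {8, 12, 14, 17, 19, 27, 30}

A ∪ B ∪ C = {8, 12, 14, 17, 19, 27, 30}


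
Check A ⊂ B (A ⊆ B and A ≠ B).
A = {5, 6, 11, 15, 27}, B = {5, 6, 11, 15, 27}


A ⊂ B requires: A ⊆ B AND A ≠ B.
A ⊆ B? Yes
A = B? Yes
A = B, so A is not a PROPER subset.

No, A is not a proper subset of B


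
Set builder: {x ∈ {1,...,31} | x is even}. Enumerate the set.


Checking each candidate:
Condition: even numbers in {1,...,31}
Result = {2, 4, 6, 8, 10, 12, 14, 16, 18, 20, 22, 24, 26, 28, 30}

{2, 4, 6, 8, 10, 12, 14, 16, 18, 20, 22, 24, 26, 28, 30}


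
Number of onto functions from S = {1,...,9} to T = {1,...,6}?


n = |S| = 9, k = |T| = 6. Surjections via inclusion-exclusion:
S(n,k) = Σ(-1)^i × C(k,i) × (k-i)^n, i=0 to k
i=0: (-1)^0×C(6,0)×6^9 = 10077696
i=1: (-1)^1×C(6,1)×5^9 = -11718750
i=2: (-1)^2×C(6,2)×4^9 = 3932160
i=3: (-1)^3×C(6,3)×3^9 = -393660
i=4: (-1)^4×C(6,4)×2^9 = 7680
i=5: (-1)^5×C(6,5)×1^9 = -6
i=6: (-1)^6×C(6,6)×0^9 = 0
Total = 1905120

Number of surjections = 1905120


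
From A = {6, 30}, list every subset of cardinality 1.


|A| = 2, so A has C(2,1) = 2 subsets of size 1.
Enumerate by choosing 1 elements from A at a time:
{6}, {30}

1-element subsets (2 total): {6}, {30}


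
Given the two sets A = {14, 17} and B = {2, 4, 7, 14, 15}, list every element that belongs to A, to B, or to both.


A ∪ B = all elements in A or B (or both)
A = {14, 17}
B = {2, 4, 7, 14, 15}
A ∪ B = {2, 4, 7, 14, 15, 17}

A ∪ B = {2, 4, 7, 14, 15, 17}


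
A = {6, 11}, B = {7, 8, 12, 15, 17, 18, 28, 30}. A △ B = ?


A △ B = (A \ B) ∪ (B \ A) = elements in exactly one of A or B
A \ B = {6, 11}
B \ A = {7, 8, 12, 15, 17, 18, 28, 30}
A △ B = {6, 7, 8, 11, 12, 15, 17, 18, 28, 30}

A △ B = {6, 7, 8, 11, 12, 15, 17, 18, 28, 30}


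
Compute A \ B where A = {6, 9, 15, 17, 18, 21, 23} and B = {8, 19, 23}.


A \ B = elements in A but not in B
A = {6, 9, 15, 17, 18, 21, 23}
B = {8, 19, 23}
Remove from A any elements in B
A \ B = {6, 9, 15, 17, 18, 21}

A \ B = {6, 9, 15, 17, 18, 21}


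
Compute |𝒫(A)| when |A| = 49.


Number of subsets = 2^n
= 2^49
= 562949953421312

|P(A)| = 562949953421312


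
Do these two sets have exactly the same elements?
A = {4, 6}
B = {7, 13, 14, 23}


Two sets are equal iff they have exactly the same elements.
A = {4, 6}
B = {7, 13, 14, 23}
Differences: {4, 6, 7, 13, 14, 23}
A ≠ B

No, A ≠ B


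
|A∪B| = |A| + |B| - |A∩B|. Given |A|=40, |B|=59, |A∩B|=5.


|A ∪ B| = |A| + |B| - |A ∩ B|
= 40 + 59 - 5
= 94

|A ∪ B| = 94


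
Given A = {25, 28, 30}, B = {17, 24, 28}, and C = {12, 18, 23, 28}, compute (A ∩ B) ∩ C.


A ∩ B = {28}
(A ∩ B) ∩ C = {28}

A ∩ B ∩ C = {28}


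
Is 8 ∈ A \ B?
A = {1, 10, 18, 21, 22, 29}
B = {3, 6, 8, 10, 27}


A = {1, 10, 18, 21, 22, 29}, B = {3, 6, 8, 10, 27}
A \ B = elements in A but not in B
A \ B = {1, 18, 21, 22, 29}
Checking if 8 ∈ A \ B
8 is not in A \ B → False

8 ∉ A \ B


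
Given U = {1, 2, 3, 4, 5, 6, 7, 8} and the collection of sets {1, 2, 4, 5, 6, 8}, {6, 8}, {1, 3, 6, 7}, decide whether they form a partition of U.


A partition requires: (1) non-empty parts, (2) pairwise disjoint, (3) union = U
Parts: {1, 2, 4, 5, 6, 8}, {6, 8}, {1, 3, 6, 7}
Union of parts: {1, 2, 3, 4, 5, 6, 7, 8}
U = {1, 2, 3, 4, 5, 6, 7, 8}
All non-empty? True
Pairwise disjoint? False
Covers U? True

No, not a valid partition


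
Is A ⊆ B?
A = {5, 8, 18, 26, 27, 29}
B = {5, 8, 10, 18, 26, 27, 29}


A ⊆ B means every element of A is in B.
All elements of A are in B.
So A ⊆ B.

Yes, A ⊆ B


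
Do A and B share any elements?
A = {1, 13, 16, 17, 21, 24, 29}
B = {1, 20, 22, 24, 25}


Disjoint means A ∩ B = ∅.
A ∩ B = {1, 24}
A ∩ B ≠ ∅, so A and B are NOT disjoint.

Yes — A and B share the element(s) of A ∩ B = {1, 24}, so they are not disjoint


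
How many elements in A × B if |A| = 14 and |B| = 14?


|A × B| = |A| × |B|
= 14 × 14
= 196

|A × B| = 196


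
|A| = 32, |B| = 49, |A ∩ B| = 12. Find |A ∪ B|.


|A ∪ B| = |A| + |B| - |A ∩ B|
= 32 + 49 - 12
= 69

|A ∪ B| = 69


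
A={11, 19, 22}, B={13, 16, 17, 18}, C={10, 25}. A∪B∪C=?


A ∪ B = {11, 13, 16, 17, 18, 19, 22}
(A ∪ B) ∪ C = {10, 11, 13, 16, 17, 18, 19, 22, 25}

A ∪ B ∪ C = {10, 11, 13, 16, 17, 18, 19, 22, 25}


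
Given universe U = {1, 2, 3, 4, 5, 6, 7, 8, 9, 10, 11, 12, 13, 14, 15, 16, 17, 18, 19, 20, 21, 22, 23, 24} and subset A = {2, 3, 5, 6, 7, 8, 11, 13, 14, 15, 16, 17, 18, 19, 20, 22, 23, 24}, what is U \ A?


Aᶜ = U \ A = elements in U but not in A
U = {1, 2, 3, 4, 5, 6, 7, 8, 9, 10, 11, 12, 13, 14, 15, 16, 17, 18, 19, 20, 21, 22, 23, 24}
A = {2, 3, 5, 6, 7, 8, 11, 13, 14, 15, 16, 17, 18, 19, 20, 22, 23, 24}
Aᶜ = {1, 4, 9, 10, 12, 21}

Aᶜ = {1, 4, 9, 10, 12, 21}


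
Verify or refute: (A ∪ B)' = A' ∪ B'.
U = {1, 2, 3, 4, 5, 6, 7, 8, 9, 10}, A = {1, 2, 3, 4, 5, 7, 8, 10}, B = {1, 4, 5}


LHS: A ∪ B = {1, 2, 3, 4, 5, 7, 8, 10}
(A ∪ B)' = U \ (A ∪ B) = {6, 9}
A' = {6, 9}, B' = {2, 3, 6, 7, 8, 9, 10}
Claimed RHS: A' ∪ B' = {2, 3, 6, 7, 8, 9, 10}
Identity is INVALID: LHS = {6, 9} but the RHS claimed here equals {2, 3, 6, 7, 8, 9, 10}. The correct form is (A ∪ B)' = A' ∩ B'.

Identity is invalid: (A ∪ B)' = {6, 9} but A' ∪ B' = {2, 3, 6, 7, 8, 9, 10}. The correct De Morgan law is (A ∪ B)' = A' ∩ B'.


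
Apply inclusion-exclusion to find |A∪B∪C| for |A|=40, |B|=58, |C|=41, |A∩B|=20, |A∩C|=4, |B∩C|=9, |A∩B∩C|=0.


|A∪B∪C| = |A|+|B|+|C| - |A∩B|-|A∩C|-|B∩C| + |A∩B∩C|
= 40+58+41 - 20-4-9 + 0
= 139 - 33 + 0
= 106

|A ∪ B ∪ C| = 106


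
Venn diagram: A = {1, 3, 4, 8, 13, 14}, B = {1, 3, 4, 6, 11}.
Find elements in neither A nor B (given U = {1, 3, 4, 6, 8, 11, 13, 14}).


A = {1, 3, 4, 8, 13, 14}
B = {1, 3, 4, 6, 11}
Region: in neither A nor B (given U = {1, 3, 4, 6, 8, 11, 13, 14})
Elements: ∅

Elements in neither A nor B (given U = {1, 3, 4, 6, 8, 11, 13, 14}): ∅


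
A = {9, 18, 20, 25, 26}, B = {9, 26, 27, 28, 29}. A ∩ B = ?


A ∩ B = elements in both A and B
A = {9, 18, 20, 25, 26}
B = {9, 26, 27, 28, 29}
A ∩ B = {9, 26}

A ∩ B = {9, 26}


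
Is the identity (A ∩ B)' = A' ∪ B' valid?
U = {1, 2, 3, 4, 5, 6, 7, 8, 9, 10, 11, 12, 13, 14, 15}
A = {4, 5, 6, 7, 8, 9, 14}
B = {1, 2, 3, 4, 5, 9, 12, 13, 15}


LHS: A ∩ B = {4, 5, 9}
(A ∩ B)' = U \ (A ∩ B) = {1, 2, 3, 6, 7, 8, 10, 11, 12, 13, 14, 15}
A' = {1, 2, 3, 10, 11, 12, 13, 15}, B' = {6, 7, 8, 10, 11, 14}
Claimed RHS: A' ∪ B' = {1, 2, 3, 6, 7, 8, 10, 11, 12, 13, 14, 15}
Identity is VALID: LHS = RHS = {1, 2, 3, 6, 7, 8, 10, 11, 12, 13, 14, 15} ✓

Identity is valid. (A ∩ B)' = A' ∪ B' = {1, 2, 3, 6, 7, 8, 10, 11, 12, 13, 14, 15}


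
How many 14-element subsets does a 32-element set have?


C(n,k) = n! / (k!(n-k)!)
C(32,14) = 32! / (14!18!)
= 471435600

C(32,14) = 471435600


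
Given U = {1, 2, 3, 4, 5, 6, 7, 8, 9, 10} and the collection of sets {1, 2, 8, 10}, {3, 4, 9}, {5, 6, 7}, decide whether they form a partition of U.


A partition requires: (1) non-empty parts, (2) pairwise disjoint, (3) union = U
Parts: {1, 2, 8, 10}, {3, 4, 9}, {5, 6, 7}
Union of parts: {1, 2, 3, 4, 5, 6, 7, 8, 9, 10}
U = {1, 2, 3, 4, 5, 6, 7, 8, 9, 10}
All non-empty? True
Pairwise disjoint? True
Covers U? True

Yes, valid partition


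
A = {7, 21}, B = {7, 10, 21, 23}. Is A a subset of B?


A ⊆ B means every element of A is in B.
All elements of A are in B.
So A ⊆ B.

Yes, A ⊆ B


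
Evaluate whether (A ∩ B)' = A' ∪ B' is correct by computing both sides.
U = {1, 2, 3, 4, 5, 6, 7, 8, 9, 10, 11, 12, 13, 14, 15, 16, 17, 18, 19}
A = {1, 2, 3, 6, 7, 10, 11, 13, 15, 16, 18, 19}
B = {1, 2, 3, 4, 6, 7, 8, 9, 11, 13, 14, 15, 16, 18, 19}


LHS: A ∩ B = {1, 2, 3, 6, 7, 11, 13, 15, 16, 18, 19}
(A ∩ B)' = U \ (A ∩ B) = {4, 5, 8, 9, 10, 12, 14, 17}
A' = {4, 5, 8, 9, 12, 14, 17}, B' = {5, 10, 12, 17}
Claimed RHS: A' ∪ B' = {4, 5, 8, 9, 10, 12, 14, 17}
Identity is VALID: LHS = RHS = {4, 5, 8, 9, 10, 12, 14, 17} ✓

Identity is valid. (A ∩ B)' = A' ∪ B' = {4, 5, 8, 9, 10, 12, 14, 17}


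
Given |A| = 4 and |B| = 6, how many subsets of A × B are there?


A relation from A to B is any subset of A × B.
|A × B| = 4 × 6 = 24
# relations = 2^|A × B| = 2^24 = 16777216

Number of relations = 16777216


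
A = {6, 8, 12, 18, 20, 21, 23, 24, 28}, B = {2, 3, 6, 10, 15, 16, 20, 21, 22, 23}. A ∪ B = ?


A ∪ B = all elements in A or B (or both)
A = {6, 8, 12, 18, 20, 21, 23, 24, 28}
B = {2, 3, 6, 10, 15, 16, 20, 21, 22, 23}
A ∪ B = {2, 3, 6, 8, 10, 12, 15, 16, 18, 20, 21, 22, 23, 24, 28}

A ∪ B = {2, 3, 6, 8, 10, 12, 15, 16, 18, 20, 21, 22, 23, 24, 28}


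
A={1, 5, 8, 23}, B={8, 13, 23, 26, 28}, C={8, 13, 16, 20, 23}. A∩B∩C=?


A ∩ B = {8, 23}
(A ∩ B) ∩ C = {8, 23}

A ∩ B ∩ C = {8, 23}


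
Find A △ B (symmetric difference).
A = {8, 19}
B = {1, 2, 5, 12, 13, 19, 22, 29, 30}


A △ B = (A \ B) ∪ (B \ A) = elements in exactly one of A or B
A \ B = {8}
B \ A = {1, 2, 5, 12, 13, 22, 29, 30}
A △ B = {1, 2, 5, 8, 12, 13, 22, 29, 30}

A △ B = {1, 2, 5, 8, 12, 13, 22, 29, 30}


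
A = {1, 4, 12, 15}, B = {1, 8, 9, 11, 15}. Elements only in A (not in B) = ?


A = {1, 4, 12, 15}
B = {1, 8, 9, 11, 15}
Region: only in A (not in B)
Elements: {4, 12}

Elements only in A (not in B): {4, 12}


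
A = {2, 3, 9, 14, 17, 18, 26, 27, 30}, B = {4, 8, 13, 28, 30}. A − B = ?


A \ B = elements in A but not in B
A = {2, 3, 9, 14, 17, 18, 26, 27, 30}
B = {4, 8, 13, 28, 30}
Remove from A any elements in B
A \ B = {2, 3, 9, 14, 17, 18, 26, 27}

A \ B = {2, 3, 9, 14, 17, 18, 26, 27}


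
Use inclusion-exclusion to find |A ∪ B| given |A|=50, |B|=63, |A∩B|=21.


|A ∪ B| = |A| + |B| - |A ∩ B|
= 50 + 63 - 21
= 92

|A ∪ B| = 92


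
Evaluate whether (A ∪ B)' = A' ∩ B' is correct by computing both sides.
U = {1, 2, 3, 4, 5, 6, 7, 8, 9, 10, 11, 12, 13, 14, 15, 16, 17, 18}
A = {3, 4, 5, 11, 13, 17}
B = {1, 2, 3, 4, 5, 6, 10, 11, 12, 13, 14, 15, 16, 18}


LHS: A ∪ B = {1, 2, 3, 4, 5, 6, 10, 11, 12, 13, 14, 15, 16, 17, 18}
(A ∪ B)' = U \ (A ∪ B) = {7, 8, 9}
A' = {1, 2, 6, 7, 8, 9, 10, 12, 14, 15, 16, 18}, B' = {7, 8, 9, 17}
Claimed RHS: A' ∩ B' = {7, 8, 9}
Identity is VALID: LHS = RHS = {7, 8, 9} ✓

Identity is valid. (A ∪ B)' = A' ∩ B' = {7, 8, 9}


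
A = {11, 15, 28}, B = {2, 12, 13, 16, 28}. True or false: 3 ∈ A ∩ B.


A = {11, 15, 28}, B = {2, 12, 13, 16, 28}
A ∩ B = elements in both A and B
A ∩ B = {28}
Checking if 3 ∈ A ∩ B
3 is not in A ∩ B → False

3 ∉ A ∩ B


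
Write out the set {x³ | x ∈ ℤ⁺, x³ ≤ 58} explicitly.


Checking each candidate:
Condition: positive perfect cubes ≤ 58
Result = {1, 8, 27}

{1, 8, 27}


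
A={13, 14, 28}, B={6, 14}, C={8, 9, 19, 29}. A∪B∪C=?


A ∪ B = {6, 13, 14, 28}
(A ∪ B) ∪ C = {6, 8, 9, 13, 14, 19, 28, 29}

A ∪ B ∪ C = {6, 8, 9, 13, 14, 19, 28, 29}


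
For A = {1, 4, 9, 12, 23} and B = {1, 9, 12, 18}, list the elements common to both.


A ∩ B = elements in both A and B
A = {1, 4, 9, 12, 23}
B = {1, 9, 12, 18}
A ∩ B = {1, 9, 12}

A ∩ B = {1, 9, 12}


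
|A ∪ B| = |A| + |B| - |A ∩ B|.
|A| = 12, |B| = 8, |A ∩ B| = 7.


|A ∪ B| = |A| + |B| - |A ∩ B|
= 12 + 8 - 7
= 13

|A ∪ B| = 13


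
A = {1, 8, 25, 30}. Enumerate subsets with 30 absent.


A subset of A that omits 30 is a subset of A \ {30}, so there are 2^(n-1) = 2^3 = 8 of them.
Subsets excluding 30: ∅, {1}, {8}, {25}, {1, 8}, {1, 25}, {8, 25}, {1, 8, 25}

Subsets excluding 30 (8 total): ∅, {1}, {8}, {25}, {1, 8}, {1, 25}, {8, 25}, {1, 8, 25}


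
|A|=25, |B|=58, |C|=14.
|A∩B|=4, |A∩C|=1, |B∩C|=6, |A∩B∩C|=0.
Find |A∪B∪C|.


|A∪B∪C| = |A|+|B|+|C| - |A∩B|-|A∩C|-|B∩C| + |A∩B∩C|
= 25+58+14 - 4-1-6 + 0
= 97 - 11 + 0
= 86

|A ∪ B ∪ C| = 86


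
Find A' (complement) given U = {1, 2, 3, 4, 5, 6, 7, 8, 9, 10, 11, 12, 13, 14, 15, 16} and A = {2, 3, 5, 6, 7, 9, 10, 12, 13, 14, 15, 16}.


Aᶜ = U \ A = elements in U but not in A
U = {1, 2, 3, 4, 5, 6, 7, 8, 9, 10, 11, 12, 13, 14, 15, 16}
A = {2, 3, 5, 6, 7, 9, 10, 12, 13, 14, 15, 16}
Aᶜ = {1, 4, 8, 11}

Aᶜ = {1, 4, 8, 11}
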